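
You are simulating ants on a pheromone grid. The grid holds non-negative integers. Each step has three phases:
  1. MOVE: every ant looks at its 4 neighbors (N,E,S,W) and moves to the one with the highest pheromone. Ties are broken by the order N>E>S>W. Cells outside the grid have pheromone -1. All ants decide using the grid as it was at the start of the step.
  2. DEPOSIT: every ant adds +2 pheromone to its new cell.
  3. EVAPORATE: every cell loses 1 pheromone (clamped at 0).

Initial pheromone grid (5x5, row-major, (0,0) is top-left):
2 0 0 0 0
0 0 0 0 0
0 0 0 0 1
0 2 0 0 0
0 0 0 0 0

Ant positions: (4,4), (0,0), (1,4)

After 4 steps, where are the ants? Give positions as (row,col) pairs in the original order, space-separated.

Step 1: ant0:(4,4)->N->(3,4) | ant1:(0,0)->E->(0,1) | ant2:(1,4)->S->(2,4)
  grid max=2 at (2,4)
Step 2: ant0:(3,4)->N->(2,4) | ant1:(0,1)->W->(0,0) | ant2:(2,4)->S->(3,4)
  grid max=3 at (2,4)
Step 3: ant0:(2,4)->S->(3,4) | ant1:(0,0)->E->(0,1) | ant2:(3,4)->N->(2,4)
  grid max=4 at (2,4)
Step 4: ant0:(3,4)->N->(2,4) | ant1:(0,1)->W->(0,0) | ant2:(2,4)->S->(3,4)
  grid max=5 at (2,4)

(2,4) (0,0) (3,4)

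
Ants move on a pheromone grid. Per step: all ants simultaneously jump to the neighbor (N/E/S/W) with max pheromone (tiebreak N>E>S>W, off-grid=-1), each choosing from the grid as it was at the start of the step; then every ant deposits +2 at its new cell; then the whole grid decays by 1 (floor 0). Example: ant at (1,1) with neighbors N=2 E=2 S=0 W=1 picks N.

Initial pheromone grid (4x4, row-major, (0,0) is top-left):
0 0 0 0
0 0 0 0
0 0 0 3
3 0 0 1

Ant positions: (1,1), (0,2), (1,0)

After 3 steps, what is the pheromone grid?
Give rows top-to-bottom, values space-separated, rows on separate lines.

After step 1: ants at (0,1),(0,3),(0,0)
  1 1 0 1
  0 0 0 0
  0 0 0 2
  2 0 0 0
After step 2: ants at (0,0),(1,3),(0,1)
  2 2 0 0
  0 0 0 1
  0 0 0 1
  1 0 0 0
After step 3: ants at (0,1),(2,3),(0,0)
  3 3 0 0
  0 0 0 0
  0 0 0 2
  0 0 0 0

3 3 0 0
0 0 0 0
0 0 0 2
0 0 0 0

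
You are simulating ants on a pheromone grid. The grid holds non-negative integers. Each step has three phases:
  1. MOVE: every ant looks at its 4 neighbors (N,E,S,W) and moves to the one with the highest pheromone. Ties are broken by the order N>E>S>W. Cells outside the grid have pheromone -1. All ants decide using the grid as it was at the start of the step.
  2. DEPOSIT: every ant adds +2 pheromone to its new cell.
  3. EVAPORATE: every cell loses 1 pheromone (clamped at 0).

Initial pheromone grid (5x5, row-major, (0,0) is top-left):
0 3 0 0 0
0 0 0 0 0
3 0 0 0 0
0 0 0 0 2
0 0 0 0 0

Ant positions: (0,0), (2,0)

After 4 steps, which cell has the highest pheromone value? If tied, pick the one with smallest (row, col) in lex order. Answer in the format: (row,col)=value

Step 1: ant0:(0,0)->E->(0,1) | ant1:(2,0)->N->(1,0)
  grid max=4 at (0,1)
Step 2: ant0:(0,1)->E->(0,2) | ant1:(1,0)->S->(2,0)
  grid max=3 at (0,1)
Step 3: ant0:(0,2)->W->(0,1) | ant1:(2,0)->N->(1,0)
  grid max=4 at (0,1)
Step 4: ant0:(0,1)->E->(0,2) | ant1:(1,0)->S->(2,0)
  grid max=3 at (0,1)
Final grid:
  0 3 1 0 0
  0 0 0 0 0
  3 0 0 0 0
  0 0 0 0 0
  0 0 0 0 0
Max pheromone 3 at (0,1)

Answer: (0,1)=3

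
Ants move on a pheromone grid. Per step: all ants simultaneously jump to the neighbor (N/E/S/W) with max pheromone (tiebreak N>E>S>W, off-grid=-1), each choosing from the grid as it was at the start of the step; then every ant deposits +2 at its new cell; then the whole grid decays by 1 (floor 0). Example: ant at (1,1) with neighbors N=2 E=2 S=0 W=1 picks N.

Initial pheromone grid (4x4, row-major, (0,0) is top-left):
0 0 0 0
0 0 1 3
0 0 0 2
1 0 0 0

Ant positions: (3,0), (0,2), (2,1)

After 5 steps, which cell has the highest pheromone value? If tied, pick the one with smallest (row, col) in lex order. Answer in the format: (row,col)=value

Answer: (1,2)=6

Derivation:
Step 1: ant0:(3,0)->N->(2,0) | ant1:(0,2)->S->(1,2) | ant2:(2,1)->N->(1,1)
  grid max=2 at (1,2)
Step 2: ant0:(2,0)->N->(1,0) | ant1:(1,2)->E->(1,3) | ant2:(1,1)->E->(1,2)
  grid max=3 at (1,2)
Step 3: ant0:(1,0)->N->(0,0) | ant1:(1,3)->W->(1,2) | ant2:(1,2)->E->(1,3)
  grid max=4 at (1,2)
Step 4: ant0:(0,0)->E->(0,1) | ant1:(1,2)->E->(1,3) | ant2:(1,3)->W->(1,2)
  grid max=5 at (1,2)
Step 5: ant0:(0,1)->E->(0,2) | ant1:(1,3)->W->(1,2) | ant2:(1,2)->E->(1,3)
  grid max=6 at (1,2)
Final grid:
  0 0 1 0
  0 0 6 6
  0 0 0 0
  0 0 0 0
Max pheromone 6 at (1,2)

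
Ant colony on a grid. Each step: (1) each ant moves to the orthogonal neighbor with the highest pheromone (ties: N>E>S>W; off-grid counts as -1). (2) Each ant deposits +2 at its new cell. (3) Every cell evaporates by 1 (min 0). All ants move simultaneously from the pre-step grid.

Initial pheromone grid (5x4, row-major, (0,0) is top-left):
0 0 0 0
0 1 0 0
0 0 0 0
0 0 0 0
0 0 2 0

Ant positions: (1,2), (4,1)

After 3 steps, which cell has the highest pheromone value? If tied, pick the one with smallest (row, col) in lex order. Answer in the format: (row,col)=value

Answer: (4,2)=3

Derivation:
Step 1: ant0:(1,2)->W->(1,1) | ant1:(4,1)->E->(4,2)
  grid max=3 at (4,2)
Step 2: ant0:(1,1)->N->(0,1) | ant1:(4,2)->N->(3,2)
  grid max=2 at (4,2)
Step 3: ant0:(0,1)->S->(1,1) | ant1:(3,2)->S->(4,2)
  grid max=3 at (4,2)
Final grid:
  0 0 0 0
  0 2 0 0
  0 0 0 0
  0 0 0 0
  0 0 3 0
Max pheromone 3 at (4,2)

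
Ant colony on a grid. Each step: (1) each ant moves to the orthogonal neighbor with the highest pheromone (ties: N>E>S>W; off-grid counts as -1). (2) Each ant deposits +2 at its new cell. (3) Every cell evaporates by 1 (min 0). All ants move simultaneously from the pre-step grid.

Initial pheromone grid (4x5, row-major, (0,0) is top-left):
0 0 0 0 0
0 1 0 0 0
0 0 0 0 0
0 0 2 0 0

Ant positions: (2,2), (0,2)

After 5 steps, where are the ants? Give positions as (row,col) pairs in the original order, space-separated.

Step 1: ant0:(2,2)->S->(3,2) | ant1:(0,2)->E->(0,3)
  grid max=3 at (3,2)
Step 2: ant0:(3,2)->N->(2,2) | ant1:(0,3)->E->(0,4)
  grid max=2 at (3,2)
Step 3: ant0:(2,2)->S->(3,2) | ant1:(0,4)->S->(1,4)
  grid max=3 at (3,2)
Step 4: ant0:(3,2)->N->(2,2) | ant1:(1,4)->N->(0,4)
  grid max=2 at (3,2)
Step 5: ant0:(2,2)->S->(3,2) | ant1:(0,4)->S->(1,4)
  grid max=3 at (3,2)

(3,2) (1,4)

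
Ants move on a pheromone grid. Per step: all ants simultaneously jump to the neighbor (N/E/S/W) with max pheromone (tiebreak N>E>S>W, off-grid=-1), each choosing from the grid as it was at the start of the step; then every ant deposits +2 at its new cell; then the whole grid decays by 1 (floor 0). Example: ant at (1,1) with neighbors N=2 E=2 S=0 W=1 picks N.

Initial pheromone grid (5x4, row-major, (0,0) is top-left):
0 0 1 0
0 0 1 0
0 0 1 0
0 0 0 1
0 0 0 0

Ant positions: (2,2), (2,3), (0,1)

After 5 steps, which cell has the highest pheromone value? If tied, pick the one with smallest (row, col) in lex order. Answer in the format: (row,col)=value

Answer: (0,2)=6

Derivation:
Step 1: ant0:(2,2)->N->(1,2) | ant1:(2,3)->S->(3,3) | ant2:(0,1)->E->(0,2)
  grid max=2 at (0,2)
Step 2: ant0:(1,2)->N->(0,2) | ant1:(3,3)->N->(2,3) | ant2:(0,2)->S->(1,2)
  grid max=3 at (0,2)
Step 3: ant0:(0,2)->S->(1,2) | ant1:(2,3)->S->(3,3) | ant2:(1,2)->N->(0,2)
  grid max=4 at (0,2)
Step 4: ant0:(1,2)->N->(0,2) | ant1:(3,3)->N->(2,3) | ant2:(0,2)->S->(1,2)
  grid max=5 at (0,2)
Step 5: ant0:(0,2)->S->(1,2) | ant1:(2,3)->S->(3,3) | ant2:(1,2)->N->(0,2)
  grid max=6 at (0,2)
Final grid:
  0 0 6 0
  0 0 6 0
  0 0 0 0
  0 0 0 2
  0 0 0 0
Max pheromone 6 at (0,2)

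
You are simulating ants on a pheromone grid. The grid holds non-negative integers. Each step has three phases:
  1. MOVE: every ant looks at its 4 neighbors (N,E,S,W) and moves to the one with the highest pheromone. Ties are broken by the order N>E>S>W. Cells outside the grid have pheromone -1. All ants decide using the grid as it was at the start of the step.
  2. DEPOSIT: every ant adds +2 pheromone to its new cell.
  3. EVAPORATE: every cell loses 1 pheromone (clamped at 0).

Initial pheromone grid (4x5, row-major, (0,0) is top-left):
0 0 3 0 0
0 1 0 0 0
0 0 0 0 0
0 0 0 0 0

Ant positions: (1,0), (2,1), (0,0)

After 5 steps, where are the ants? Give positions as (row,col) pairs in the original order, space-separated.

Step 1: ant0:(1,0)->E->(1,1) | ant1:(2,1)->N->(1,1) | ant2:(0,0)->E->(0,1)
  grid max=4 at (1,1)
Step 2: ant0:(1,1)->N->(0,1) | ant1:(1,1)->N->(0,1) | ant2:(0,1)->S->(1,1)
  grid max=5 at (1,1)
Step 3: ant0:(0,1)->S->(1,1) | ant1:(0,1)->S->(1,1) | ant2:(1,1)->N->(0,1)
  grid max=8 at (1,1)
Step 4: ant0:(1,1)->N->(0,1) | ant1:(1,1)->N->(0,1) | ant2:(0,1)->S->(1,1)
  grid max=9 at (1,1)
Step 5: ant0:(0,1)->S->(1,1) | ant1:(0,1)->S->(1,1) | ant2:(1,1)->N->(0,1)
  grid max=12 at (1,1)

(1,1) (1,1) (0,1)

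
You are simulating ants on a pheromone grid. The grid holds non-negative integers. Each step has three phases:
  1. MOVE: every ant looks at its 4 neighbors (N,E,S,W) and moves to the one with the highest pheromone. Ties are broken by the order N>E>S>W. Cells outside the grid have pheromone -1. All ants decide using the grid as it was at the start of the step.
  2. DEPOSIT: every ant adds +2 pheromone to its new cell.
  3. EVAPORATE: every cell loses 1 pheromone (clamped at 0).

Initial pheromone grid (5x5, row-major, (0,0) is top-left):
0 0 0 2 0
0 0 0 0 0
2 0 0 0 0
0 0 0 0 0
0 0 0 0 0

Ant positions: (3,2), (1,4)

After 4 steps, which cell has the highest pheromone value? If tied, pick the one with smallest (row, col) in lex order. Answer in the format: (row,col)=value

Step 1: ant0:(3,2)->N->(2,2) | ant1:(1,4)->N->(0,4)
  grid max=1 at (0,3)
Step 2: ant0:(2,2)->N->(1,2) | ant1:(0,4)->W->(0,3)
  grid max=2 at (0,3)
Step 3: ant0:(1,2)->N->(0,2) | ant1:(0,3)->E->(0,4)
  grid max=1 at (0,2)
Step 4: ant0:(0,2)->E->(0,3) | ant1:(0,4)->W->(0,3)
  grid max=4 at (0,3)
Final grid:
  0 0 0 4 0
  0 0 0 0 0
  0 0 0 0 0
  0 0 0 0 0
  0 0 0 0 0
Max pheromone 4 at (0,3)

Answer: (0,3)=4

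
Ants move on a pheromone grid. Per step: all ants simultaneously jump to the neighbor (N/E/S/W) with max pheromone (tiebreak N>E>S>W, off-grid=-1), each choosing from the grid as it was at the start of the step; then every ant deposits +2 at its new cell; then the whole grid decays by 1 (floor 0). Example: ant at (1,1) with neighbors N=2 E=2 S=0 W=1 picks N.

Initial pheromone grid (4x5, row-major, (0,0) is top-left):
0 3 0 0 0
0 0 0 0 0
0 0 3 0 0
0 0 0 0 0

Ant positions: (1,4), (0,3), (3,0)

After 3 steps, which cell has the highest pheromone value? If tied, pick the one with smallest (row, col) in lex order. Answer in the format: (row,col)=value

Step 1: ant0:(1,4)->N->(0,4) | ant1:(0,3)->E->(0,4) | ant2:(3,0)->N->(2,0)
  grid max=3 at (0,4)
Step 2: ant0:(0,4)->S->(1,4) | ant1:(0,4)->S->(1,4) | ant2:(2,0)->N->(1,0)
  grid max=3 at (1,4)
Step 3: ant0:(1,4)->N->(0,4) | ant1:(1,4)->N->(0,4) | ant2:(1,0)->N->(0,0)
  grid max=5 at (0,4)
Final grid:
  1 0 0 0 5
  0 0 0 0 2
  0 0 0 0 0
  0 0 0 0 0
Max pheromone 5 at (0,4)

Answer: (0,4)=5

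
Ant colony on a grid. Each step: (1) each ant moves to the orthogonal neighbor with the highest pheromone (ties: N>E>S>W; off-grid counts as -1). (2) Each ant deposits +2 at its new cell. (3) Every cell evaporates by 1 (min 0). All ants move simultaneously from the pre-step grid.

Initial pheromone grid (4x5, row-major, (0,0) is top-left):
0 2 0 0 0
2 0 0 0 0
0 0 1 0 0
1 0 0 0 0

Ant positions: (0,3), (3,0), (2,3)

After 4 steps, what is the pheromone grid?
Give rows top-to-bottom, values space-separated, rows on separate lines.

After step 1: ants at (0,4),(2,0),(2,2)
  0 1 0 0 1
  1 0 0 0 0
  1 0 2 0 0
  0 0 0 0 0
After step 2: ants at (1,4),(1,0),(1,2)
  0 0 0 0 0
  2 0 1 0 1
  0 0 1 0 0
  0 0 0 0 0
After step 3: ants at (0,4),(0,0),(2,2)
  1 0 0 0 1
  1 0 0 0 0
  0 0 2 0 0
  0 0 0 0 0
After step 4: ants at (1,4),(1,0),(1,2)
  0 0 0 0 0
  2 0 1 0 1
  0 0 1 0 0
  0 0 0 0 0

0 0 0 0 0
2 0 1 0 1
0 0 1 0 0
0 0 0 0 0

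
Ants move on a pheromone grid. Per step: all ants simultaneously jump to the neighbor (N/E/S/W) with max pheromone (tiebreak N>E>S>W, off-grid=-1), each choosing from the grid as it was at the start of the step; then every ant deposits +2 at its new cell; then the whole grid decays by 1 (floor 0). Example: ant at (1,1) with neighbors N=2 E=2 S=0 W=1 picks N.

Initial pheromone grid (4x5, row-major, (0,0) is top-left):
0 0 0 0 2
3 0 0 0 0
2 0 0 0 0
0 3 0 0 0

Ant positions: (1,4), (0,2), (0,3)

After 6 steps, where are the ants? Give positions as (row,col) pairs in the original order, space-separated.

Step 1: ant0:(1,4)->N->(0,4) | ant1:(0,2)->E->(0,3) | ant2:(0,3)->E->(0,4)
  grid max=5 at (0,4)
Step 2: ant0:(0,4)->W->(0,3) | ant1:(0,3)->E->(0,4) | ant2:(0,4)->W->(0,3)
  grid max=6 at (0,4)
Step 3: ant0:(0,3)->E->(0,4) | ant1:(0,4)->W->(0,3) | ant2:(0,3)->E->(0,4)
  grid max=9 at (0,4)
Step 4: ant0:(0,4)->W->(0,3) | ant1:(0,3)->E->(0,4) | ant2:(0,4)->W->(0,3)
  grid max=10 at (0,4)
Step 5: ant0:(0,3)->E->(0,4) | ant1:(0,4)->W->(0,3) | ant2:(0,3)->E->(0,4)
  grid max=13 at (0,4)
Step 6: ant0:(0,4)->W->(0,3) | ant1:(0,3)->E->(0,4) | ant2:(0,4)->W->(0,3)
  grid max=14 at (0,4)

(0,3) (0,4) (0,3)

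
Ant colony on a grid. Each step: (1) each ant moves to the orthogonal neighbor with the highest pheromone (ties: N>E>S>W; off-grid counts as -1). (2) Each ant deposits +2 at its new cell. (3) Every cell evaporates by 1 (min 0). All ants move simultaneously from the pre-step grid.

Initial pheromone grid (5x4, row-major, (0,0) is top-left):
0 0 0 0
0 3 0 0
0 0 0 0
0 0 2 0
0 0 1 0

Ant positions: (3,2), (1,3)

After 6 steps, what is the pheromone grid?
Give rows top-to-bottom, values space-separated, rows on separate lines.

After step 1: ants at (4,2),(0,3)
  0 0 0 1
  0 2 0 0
  0 0 0 0
  0 0 1 0
  0 0 2 0
After step 2: ants at (3,2),(1,3)
  0 0 0 0
  0 1 0 1
  0 0 0 0
  0 0 2 0
  0 0 1 0
After step 3: ants at (4,2),(0,3)
  0 0 0 1
  0 0 0 0
  0 0 0 0
  0 0 1 0
  0 0 2 0
After step 4: ants at (3,2),(1,3)
  0 0 0 0
  0 0 0 1
  0 0 0 0
  0 0 2 0
  0 0 1 0
After step 5: ants at (4,2),(0,3)
  0 0 0 1
  0 0 0 0
  0 0 0 0
  0 0 1 0
  0 0 2 0
After step 6: ants at (3,2),(1,3)
  0 0 0 0
  0 0 0 1
  0 0 0 0
  0 0 2 0
  0 0 1 0

0 0 0 0
0 0 0 1
0 0 0 0
0 0 2 0
0 0 1 0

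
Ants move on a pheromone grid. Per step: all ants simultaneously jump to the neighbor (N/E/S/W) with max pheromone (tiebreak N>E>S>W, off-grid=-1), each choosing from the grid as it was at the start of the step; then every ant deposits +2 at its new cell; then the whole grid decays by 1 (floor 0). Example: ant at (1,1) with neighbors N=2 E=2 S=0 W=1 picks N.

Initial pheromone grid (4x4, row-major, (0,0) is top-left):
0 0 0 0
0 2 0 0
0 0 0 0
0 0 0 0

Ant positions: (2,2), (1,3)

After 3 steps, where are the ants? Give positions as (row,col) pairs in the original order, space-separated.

Step 1: ant0:(2,2)->N->(1,2) | ant1:(1,3)->N->(0,3)
  grid max=1 at (0,3)
Step 2: ant0:(1,2)->W->(1,1) | ant1:(0,3)->S->(1,3)
  grid max=2 at (1,1)
Step 3: ant0:(1,1)->N->(0,1) | ant1:(1,3)->N->(0,3)
  grid max=1 at (0,1)

(0,1) (0,3)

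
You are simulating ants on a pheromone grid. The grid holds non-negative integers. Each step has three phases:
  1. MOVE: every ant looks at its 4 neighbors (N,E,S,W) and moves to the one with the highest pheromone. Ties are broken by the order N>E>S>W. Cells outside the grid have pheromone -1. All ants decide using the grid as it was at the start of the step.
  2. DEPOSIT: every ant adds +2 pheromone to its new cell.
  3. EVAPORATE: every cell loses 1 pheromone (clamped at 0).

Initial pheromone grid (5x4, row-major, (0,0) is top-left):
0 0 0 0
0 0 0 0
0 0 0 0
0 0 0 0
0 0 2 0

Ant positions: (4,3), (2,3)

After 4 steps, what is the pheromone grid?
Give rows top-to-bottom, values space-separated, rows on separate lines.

After step 1: ants at (4,2),(1,3)
  0 0 0 0
  0 0 0 1
  0 0 0 0
  0 0 0 0
  0 0 3 0
After step 2: ants at (3,2),(0,3)
  0 0 0 1
  0 0 0 0
  0 0 0 0
  0 0 1 0
  0 0 2 0
After step 3: ants at (4,2),(1,3)
  0 0 0 0
  0 0 0 1
  0 0 0 0
  0 0 0 0
  0 0 3 0
After step 4: ants at (3,2),(0,3)
  0 0 0 1
  0 0 0 0
  0 0 0 0
  0 0 1 0
  0 0 2 0

0 0 0 1
0 0 0 0
0 0 0 0
0 0 1 0
0 0 2 0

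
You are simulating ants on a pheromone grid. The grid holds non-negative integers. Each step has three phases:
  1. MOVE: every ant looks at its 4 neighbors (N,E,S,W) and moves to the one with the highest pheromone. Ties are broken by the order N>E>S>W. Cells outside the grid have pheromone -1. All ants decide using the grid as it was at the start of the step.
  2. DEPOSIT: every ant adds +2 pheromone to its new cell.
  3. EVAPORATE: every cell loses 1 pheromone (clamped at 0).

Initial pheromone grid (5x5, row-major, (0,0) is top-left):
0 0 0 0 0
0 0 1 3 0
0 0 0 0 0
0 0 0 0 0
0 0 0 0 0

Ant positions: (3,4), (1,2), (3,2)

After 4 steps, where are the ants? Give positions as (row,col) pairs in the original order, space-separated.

Step 1: ant0:(3,4)->N->(2,4) | ant1:(1,2)->E->(1,3) | ant2:(3,2)->N->(2,2)
  grid max=4 at (1,3)
Step 2: ant0:(2,4)->N->(1,4) | ant1:(1,3)->N->(0,3) | ant2:(2,2)->N->(1,2)
  grid max=3 at (1,3)
Step 3: ant0:(1,4)->W->(1,3) | ant1:(0,3)->S->(1,3) | ant2:(1,2)->E->(1,3)
  grid max=8 at (1,3)
Step 4: ant0:(1,3)->N->(0,3) | ant1:(1,3)->N->(0,3) | ant2:(1,3)->N->(0,3)
  grid max=7 at (1,3)

(0,3) (0,3) (0,3)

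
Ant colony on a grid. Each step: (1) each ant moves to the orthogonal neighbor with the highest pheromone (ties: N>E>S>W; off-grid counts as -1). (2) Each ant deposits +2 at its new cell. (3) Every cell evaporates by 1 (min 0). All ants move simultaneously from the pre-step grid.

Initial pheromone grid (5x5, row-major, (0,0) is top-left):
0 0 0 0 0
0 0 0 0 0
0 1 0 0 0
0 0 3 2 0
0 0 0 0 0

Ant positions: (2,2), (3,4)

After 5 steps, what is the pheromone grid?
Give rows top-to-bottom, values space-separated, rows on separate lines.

After step 1: ants at (3,2),(3,3)
  0 0 0 0 0
  0 0 0 0 0
  0 0 0 0 0
  0 0 4 3 0
  0 0 0 0 0
After step 2: ants at (3,3),(3,2)
  0 0 0 0 0
  0 0 0 0 0
  0 0 0 0 0
  0 0 5 4 0
  0 0 0 0 0
After step 3: ants at (3,2),(3,3)
  0 0 0 0 0
  0 0 0 0 0
  0 0 0 0 0
  0 0 6 5 0
  0 0 0 0 0
After step 4: ants at (3,3),(3,2)
  0 0 0 0 0
  0 0 0 0 0
  0 0 0 0 0
  0 0 7 6 0
  0 0 0 0 0
After step 5: ants at (3,2),(3,3)
  0 0 0 0 0
  0 0 0 0 0
  0 0 0 0 0
  0 0 8 7 0
  0 0 0 0 0

0 0 0 0 0
0 0 0 0 0
0 0 0 0 0
0 0 8 7 0
0 0 0 0 0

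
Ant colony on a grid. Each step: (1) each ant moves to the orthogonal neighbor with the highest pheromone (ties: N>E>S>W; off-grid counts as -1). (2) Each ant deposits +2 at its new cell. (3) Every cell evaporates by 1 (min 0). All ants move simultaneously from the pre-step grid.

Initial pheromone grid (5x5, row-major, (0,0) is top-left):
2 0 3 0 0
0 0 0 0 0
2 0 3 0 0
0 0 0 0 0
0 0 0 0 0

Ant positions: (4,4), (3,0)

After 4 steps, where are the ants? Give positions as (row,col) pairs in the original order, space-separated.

Step 1: ant0:(4,4)->N->(3,4) | ant1:(3,0)->N->(2,0)
  grid max=3 at (2,0)
Step 2: ant0:(3,4)->N->(2,4) | ant1:(2,0)->N->(1,0)
  grid max=2 at (2,0)
Step 3: ant0:(2,4)->N->(1,4) | ant1:(1,0)->S->(2,0)
  grid max=3 at (2,0)
Step 4: ant0:(1,4)->N->(0,4) | ant1:(2,0)->N->(1,0)
  grid max=2 at (2,0)

(0,4) (1,0)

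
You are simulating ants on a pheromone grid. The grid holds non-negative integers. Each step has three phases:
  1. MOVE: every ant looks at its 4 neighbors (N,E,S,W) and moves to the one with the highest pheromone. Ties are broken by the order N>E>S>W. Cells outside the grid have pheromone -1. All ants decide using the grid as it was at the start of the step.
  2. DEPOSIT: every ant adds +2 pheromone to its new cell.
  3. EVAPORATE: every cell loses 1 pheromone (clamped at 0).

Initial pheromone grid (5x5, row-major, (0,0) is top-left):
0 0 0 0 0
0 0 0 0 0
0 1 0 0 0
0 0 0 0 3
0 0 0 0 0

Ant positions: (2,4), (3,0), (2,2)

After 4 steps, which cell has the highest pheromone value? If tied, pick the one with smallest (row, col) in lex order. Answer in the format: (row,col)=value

Answer: (2,1)=5

Derivation:
Step 1: ant0:(2,4)->S->(3,4) | ant1:(3,0)->N->(2,0) | ant2:(2,2)->W->(2,1)
  grid max=4 at (3,4)
Step 2: ant0:(3,4)->N->(2,4) | ant1:(2,0)->E->(2,1) | ant2:(2,1)->W->(2,0)
  grid max=3 at (2,1)
Step 3: ant0:(2,4)->S->(3,4) | ant1:(2,1)->W->(2,0) | ant2:(2,0)->E->(2,1)
  grid max=4 at (2,1)
Step 4: ant0:(3,4)->N->(2,4) | ant1:(2,0)->E->(2,1) | ant2:(2,1)->W->(2,0)
  grid max=5 at (2,1)
Final grid:
  0 0 0 0 0
  0 0 0 0 0
  4 5 0 0 1
  0 0 0 0 3
  0 0 0 0 0
Max pheromone 5 at (2,1)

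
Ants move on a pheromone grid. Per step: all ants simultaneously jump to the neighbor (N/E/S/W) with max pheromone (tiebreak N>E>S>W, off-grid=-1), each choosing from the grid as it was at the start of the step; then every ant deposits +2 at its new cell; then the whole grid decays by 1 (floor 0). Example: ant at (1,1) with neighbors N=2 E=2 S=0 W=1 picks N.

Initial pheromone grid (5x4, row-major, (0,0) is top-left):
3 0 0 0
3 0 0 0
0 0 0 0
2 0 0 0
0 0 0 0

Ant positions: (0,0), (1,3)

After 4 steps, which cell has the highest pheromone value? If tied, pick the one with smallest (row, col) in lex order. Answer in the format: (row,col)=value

Step 1: ant0:(0,0)->S->(1,0) | ant1:(1,3)->N->(0,3)
  grid max=4 at (1,0)
Step 2: ant0:(1,0)->N->(0,0) | ant1:(0,3)->S->(1,3)
  grid max=3 at (0,0)
Step 3: ant0:(0,0)->S->(1,0) | ant1:(1,3)->N->(0,3)
  grid max=4 at (1,0)
Step 4: ant0:(1,0)->N->(0,0) | ant1:(0,3)->S->(1,3)
  grid max=3 at (0,0)
Final grid:
  3 0 0 0
  3 0 0 1
  0 0 0 0
  0 0 0 0
  0 0 0 0
Max pheromone 3 at (0,0)

Answer: (0,0)=3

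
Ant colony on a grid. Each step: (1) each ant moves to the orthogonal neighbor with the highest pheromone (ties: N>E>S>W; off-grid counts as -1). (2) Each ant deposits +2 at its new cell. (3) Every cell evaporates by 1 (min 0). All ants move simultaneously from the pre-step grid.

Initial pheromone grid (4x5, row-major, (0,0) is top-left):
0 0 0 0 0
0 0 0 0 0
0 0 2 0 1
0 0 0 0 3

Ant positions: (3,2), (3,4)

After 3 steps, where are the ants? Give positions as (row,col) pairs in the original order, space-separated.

Step 1: ant0:(3,2)->N->(2,2) | ant1:(3,4)->N->(2,4)
  grid max=3 at (2,2)
Step 2: ant0:(2,2)->N->(1,2) | ant1:(2,4)->S->(3,4)
  grid max=3 at (3,4)
Step 3: ant0:(1,2)->S->(2,2) | ant1:(3,4)->N->(2,4)
  grid max=3 at (2,2)

(2,2) (2,4)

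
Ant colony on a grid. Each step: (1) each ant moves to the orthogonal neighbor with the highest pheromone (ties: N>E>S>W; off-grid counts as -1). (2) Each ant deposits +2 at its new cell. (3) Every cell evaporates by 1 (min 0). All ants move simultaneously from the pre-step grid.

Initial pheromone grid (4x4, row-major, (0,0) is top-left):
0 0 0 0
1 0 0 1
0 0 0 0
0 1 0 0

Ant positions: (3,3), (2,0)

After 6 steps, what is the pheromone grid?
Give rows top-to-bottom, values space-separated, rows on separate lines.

After step 1: ants at (2,3),(1,0)
  0 0 0 0
  2 0 0 0
  0 0 0 1
  0 0 0 0
After step 2: ants at (1,3),(0,0)
  1 0 0 0
  1 0 0 1
  0 0 0 0
  0 0 0 0
After step 3: ants at (0,3),(1,0)
  0 0 0 1
  2 0 0 0
  0 0 0 0
  0 0 0 0
After step 4: ants at (1,3),(0,0)
  1 0 0 0
  1 0 0 1
  0 0 0 0
  0 0 0 0
After step 5: ants at (0,3),(1,0)
  0 0 0 1
  2 0 0 0
  0 0 0 0
  0 0 0 0
After step 6: ants at (1,3),(0,0)
  1 0 0 0
  1 0 0 1
  0 0 0 0
  0 0 0 0

1 0 0 0
1 0 0 1
0 0 0 0
0 0 0 0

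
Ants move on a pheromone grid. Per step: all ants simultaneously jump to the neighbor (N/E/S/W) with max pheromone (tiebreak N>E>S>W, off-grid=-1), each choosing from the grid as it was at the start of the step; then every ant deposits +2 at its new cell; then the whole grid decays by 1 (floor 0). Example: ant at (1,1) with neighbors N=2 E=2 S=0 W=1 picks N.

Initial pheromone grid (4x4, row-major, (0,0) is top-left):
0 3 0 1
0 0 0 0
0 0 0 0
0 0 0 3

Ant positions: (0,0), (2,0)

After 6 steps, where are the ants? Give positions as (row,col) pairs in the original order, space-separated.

Step 1: ant0:(0,0)->E->(0,1) | ant1:(2,0)->N->(1,0)
  grid max=4 at (0,1)
Step 2: ant0:(0,1)->E->(0,2) | ant1:(1,0)->N->(0,0)
  grid max=3 at (0,1)
Step 3: ant0:(0,2)->W->(0,1) | ant1:(0,0)->E->(0,1)
  grid max=6 at (0,1)
Step 4: ant0:(0,1)->E->(0,2) | ant1:(0,1)->E->(0,2)
  grid max=5 at (0,1)
Step 5: ant0:(0,2)->W->(0,1) | ant1:(0,2)->W->(0,1)
  grid max=8 at (0,1)
Step 6: ant0:(0,1)->E->(0,2) | ant1:(0,1)->E->(0,2)
  grid max=7 at (0,1)

(0,2) (0,2)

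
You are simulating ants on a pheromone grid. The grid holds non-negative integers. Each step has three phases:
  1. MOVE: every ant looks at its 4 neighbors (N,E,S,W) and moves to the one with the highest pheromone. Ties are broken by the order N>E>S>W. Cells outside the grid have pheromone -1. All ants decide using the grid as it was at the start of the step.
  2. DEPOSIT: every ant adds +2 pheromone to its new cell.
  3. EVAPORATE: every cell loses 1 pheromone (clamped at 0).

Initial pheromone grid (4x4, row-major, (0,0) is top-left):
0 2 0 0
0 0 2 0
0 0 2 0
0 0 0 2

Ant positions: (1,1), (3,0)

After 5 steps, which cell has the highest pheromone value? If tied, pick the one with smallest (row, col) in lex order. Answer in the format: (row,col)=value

Step 1: ant0:(1,1)->N->(0,1) | ant1:(3,0)->N->(2,0)
  grid max=3 at (0,1)
Step 2: ant0:(0,1)->E->(0,2) | ant1:(2,0)->N->(1,0)
  grid max=2 at (0,1)
Step 3: ant0:(0,2)->W->(0,1) | ant1:(1,0)->N->(0,0)
  grid max=3 at (0,1)
Step 4: ant0:(0,1)->W->(0,0) | ant1:(0,0)->E->(0,1)
  grid max=4 at (0,1)
Step 5: ant0:(0,0)->E->(0,1) | ant1:(0,1)->W->(0,0)
  grid max=5 at (0,1)
Final grid:
  3 5 0 0
  0 0 0 0
  0 0 0 0
  0 0 0 0
Max pheromone 5 at (0,1)

Answer: (0,1)=5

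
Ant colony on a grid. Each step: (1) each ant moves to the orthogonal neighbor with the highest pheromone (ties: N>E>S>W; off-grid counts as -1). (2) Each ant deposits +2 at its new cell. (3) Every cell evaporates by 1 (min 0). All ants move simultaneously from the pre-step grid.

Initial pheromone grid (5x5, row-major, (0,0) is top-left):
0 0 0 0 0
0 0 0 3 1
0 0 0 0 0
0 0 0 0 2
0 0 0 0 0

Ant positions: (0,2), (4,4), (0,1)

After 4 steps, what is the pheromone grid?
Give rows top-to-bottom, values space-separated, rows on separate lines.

After step 1: ants at (0,3),(3,4),(0,2)
  0 0 1 1 0
  0 0 0 2 0
  0 0 0 0 0
  0 0 0 0 3
  0 0 0 0 0
After step 2: ants at (1,3),(2,4),(0,3)
  0 0 0 2 0
  0 0 0 3 0
  0 0 0 0 1
  0 0 0 0 2
  0 0 0 0 0
After step 3: ants at (0,3),(3,4),(1,3)
  0 0 0 3 0
  0 0 0 4 0
  0 0 0 0 0
  0 0 0 0 3
  0 0 0 0 0
After step 4: ants at (1,3),(2,4),(0,3)
  0 0 0 4 0
  0 0 0 5 0
  0 0 0 0 1
  0 0 0 0 2
  0 0 0 0 0

0 0 0 4 0
0 0 0 5 0
0 0 0 0 1
0 0 0 0 2
0 0 0 0 0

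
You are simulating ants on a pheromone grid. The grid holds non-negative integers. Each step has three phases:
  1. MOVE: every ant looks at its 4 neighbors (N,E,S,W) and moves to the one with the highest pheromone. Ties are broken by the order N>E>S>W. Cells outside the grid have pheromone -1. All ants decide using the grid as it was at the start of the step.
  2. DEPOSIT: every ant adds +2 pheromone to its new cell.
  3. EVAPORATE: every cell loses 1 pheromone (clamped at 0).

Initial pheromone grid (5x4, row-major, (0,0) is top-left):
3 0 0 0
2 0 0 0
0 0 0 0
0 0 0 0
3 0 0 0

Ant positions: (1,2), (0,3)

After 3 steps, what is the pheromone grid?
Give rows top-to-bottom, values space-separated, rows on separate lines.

After step 1: ants at (0,2),(1,3)
  2 0 1 0
  1 0 0 1
  0 0 0 0
  0 0 0 0
  2 0 0 0
After step 2: ants at (0,3),(0,3)
  1 0 0 3
  0 0 0 0
  0 0 0 0
  0 0 0 0
  1 0 0 0
After step 3: ants at (1,3),(1,3)
  0 0 0 2
  0 0 0 3
  0 0 0 0
  0 0 0 0
  0 0 0 0

0 0 0 2
0 0 0 3
0 0 0 0
0 0 0 0
0 0 0 0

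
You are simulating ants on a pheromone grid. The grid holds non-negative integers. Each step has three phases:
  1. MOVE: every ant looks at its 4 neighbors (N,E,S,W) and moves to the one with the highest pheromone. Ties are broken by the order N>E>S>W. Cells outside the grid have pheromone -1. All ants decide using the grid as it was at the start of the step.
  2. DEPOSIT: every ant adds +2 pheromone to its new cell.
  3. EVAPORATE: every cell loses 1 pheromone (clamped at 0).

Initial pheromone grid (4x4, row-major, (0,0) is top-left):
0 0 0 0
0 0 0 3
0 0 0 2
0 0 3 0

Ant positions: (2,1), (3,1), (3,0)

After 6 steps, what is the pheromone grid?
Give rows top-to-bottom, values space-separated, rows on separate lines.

After step 1: ants at (1,1),(3,2),(2,0)
  0 0 0 0
  0 1 0 2
  1 0 0 1
  0 0 4 0
After step 2: ants at (0,1),(2,2),(1,0)
  0 1 0 0
  1 0 0 1
  0 0 1 0
  0 0 3 0
After step 3: ants at (0,2),(3,2),(0,0)
  1 0 1 0
  0 0 0 0
  0 0 0 0
  0 0 4 0
After step 4: ants at (0,3),(2,2),(0,1)
  0 1 0 1
  0 0 0 0
  0 0 1 0
  0 0 3 0
After step 5: ants at (1,3),(3,2),(0,2)
  0 0 1 0
  0 0 0 1
  0 0 0 0
  0 0 4 0
After step 6: ants at (0,3),(2,2),(0,3)
  0 0 0 3
  0 0 0 0
  0 0 1 0
  0 0 3 0

0 0 0 3
0 0 0 0
0 0 1 0
0 0 3 0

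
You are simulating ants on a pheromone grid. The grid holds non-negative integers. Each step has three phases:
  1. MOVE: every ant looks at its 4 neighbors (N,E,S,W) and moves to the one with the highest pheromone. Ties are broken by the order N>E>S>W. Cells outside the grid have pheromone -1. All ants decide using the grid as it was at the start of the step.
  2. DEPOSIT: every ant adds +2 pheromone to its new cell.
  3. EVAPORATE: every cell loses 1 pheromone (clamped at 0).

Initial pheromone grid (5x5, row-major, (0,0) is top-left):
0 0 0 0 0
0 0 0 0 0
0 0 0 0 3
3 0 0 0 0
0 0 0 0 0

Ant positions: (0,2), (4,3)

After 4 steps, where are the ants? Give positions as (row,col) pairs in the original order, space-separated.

Step 1: ant0:(0,2)->E->(0,3) | ant1:(4,3)->N->(3,3)
  grid max=2 at (2,4)
Step 2: ant0:(0,3)->E->(0,4) | ant1:(3,3)->N->(2,3)
  grid max=1 at (0,4)
Step 3: ant0:(0,4)->S->(1,4) | ant1:(2,3)->E->(2,4)
  grid max=2 at (2,4)
Step 4: ant0:(1,4)->S->(2,4) | ant1:(2,4)->N->(1,4)
  grid max=3 at (2,4)

(2,4) (1,4)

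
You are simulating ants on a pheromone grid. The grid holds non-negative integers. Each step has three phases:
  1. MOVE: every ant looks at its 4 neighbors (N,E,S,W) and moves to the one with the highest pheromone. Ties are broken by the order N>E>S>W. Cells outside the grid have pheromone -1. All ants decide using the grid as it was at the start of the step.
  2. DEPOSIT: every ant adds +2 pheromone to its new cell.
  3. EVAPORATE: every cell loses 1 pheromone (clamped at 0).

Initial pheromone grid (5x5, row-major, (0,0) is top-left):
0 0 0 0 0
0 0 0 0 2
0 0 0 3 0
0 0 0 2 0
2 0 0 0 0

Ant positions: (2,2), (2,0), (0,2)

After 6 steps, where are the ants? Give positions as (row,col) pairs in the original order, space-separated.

Step 1: ant0:(2,2)->E->(2,3) | ant1:(2,0)->N->(1,0) | ant2:(0,2)->E->(0,3)
  grid max=4 at (2,3)
Step 2: ant0:(2,3)->S->(3,3) | ant1:(1,0)->N->(0,0) | ant2:(0,3)->E->(0,4)
  grid max=3 at (2,3)
Step 3: ant0:(3,3)->N->(2,3) | ant1:(0,0)->E->(0,1) | ant2:(0,4)->S->(1,4)
  grid max=4 at (2,3)
Step 4: ant0:(2,3)->S->(3,3) | ant1:(0,1)->E->(0,2) | ant2:(1,4)->N->(0,4)
  grid max=3 at (2,3)
Step 5: ant0:(3,3)->N->(2,3) | ant1:(0,2)->E->(0,3) | ant2:(0,4)->S->(1,4)
  grid max=4 at (2,3)
Step 6: ant0:(2,3)->S->(3,3) | ant1:(0,3)->E->(0,4) | ant2:(1,4)->N->(0,4)
  grid max=3 at (0,4)

(3,3) (0,4) (0,4)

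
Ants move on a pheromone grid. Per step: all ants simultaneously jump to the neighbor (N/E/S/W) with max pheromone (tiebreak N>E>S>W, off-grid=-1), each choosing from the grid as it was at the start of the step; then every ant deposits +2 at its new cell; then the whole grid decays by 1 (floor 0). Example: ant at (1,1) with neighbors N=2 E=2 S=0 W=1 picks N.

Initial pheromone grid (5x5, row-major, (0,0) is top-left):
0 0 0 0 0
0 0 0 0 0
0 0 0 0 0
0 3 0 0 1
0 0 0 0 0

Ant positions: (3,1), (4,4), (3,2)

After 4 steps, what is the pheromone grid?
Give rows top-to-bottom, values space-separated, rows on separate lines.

After step 1: ants at (2,1),(3,4),(3,1)
  0 0 0 0 0
  0 0 0 0 0
  0 1 0 0 0
  0 4 0 0 2
  0 0 0 0 0
After step 2: ants at (3,1),(2,4),(2,1)
  0 0 0 0 0
  0 0 0 0 0
  0 2 0 0 1
  0 5 0 0 1
  0 0 0 0 0
After step 3: ants at (2,1),(3,4),(3,1)
  0 0 0 0 0
  0 0 0 0 0
  0 3 0 0 0
  0 6 0 0 2
  0 0 0 0 0
After step 4: ants at (3,1),(2,4),(2,1)
  0 0 0 0 0
  0 0 0 0 0
  0 4 0 0 1
  0 7 0 0 1
  0 0 0 0 0

0 0 0 0 0
0 0 0 0 0
0 4 0 0 1
0 7 0 0 1
0 0 0 0 0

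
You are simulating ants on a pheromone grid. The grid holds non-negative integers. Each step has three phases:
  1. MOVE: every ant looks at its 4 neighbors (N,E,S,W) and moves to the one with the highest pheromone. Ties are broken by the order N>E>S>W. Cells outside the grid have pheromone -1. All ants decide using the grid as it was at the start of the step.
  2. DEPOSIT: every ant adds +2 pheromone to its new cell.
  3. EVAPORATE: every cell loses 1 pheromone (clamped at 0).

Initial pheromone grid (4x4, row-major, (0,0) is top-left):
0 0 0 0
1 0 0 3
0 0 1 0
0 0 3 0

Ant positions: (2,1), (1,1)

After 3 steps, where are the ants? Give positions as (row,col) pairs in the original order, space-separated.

Step 1: ant0:(2,1)->E->(2,2) | ant1:(1,1)->W->(1,0)
  grid max=2 at (1,0)
Step 2: ant0:(2,2)->S->(3,2) | ant1:(1,0)->N->(0,0)
  grid max=3 at (3,2)
Step 3: ant0:(3,2)->N->(2,2) | ant1:(0,0)->S->(1,0)
  grid max=2 at (1,0)

(2,2) (1,0)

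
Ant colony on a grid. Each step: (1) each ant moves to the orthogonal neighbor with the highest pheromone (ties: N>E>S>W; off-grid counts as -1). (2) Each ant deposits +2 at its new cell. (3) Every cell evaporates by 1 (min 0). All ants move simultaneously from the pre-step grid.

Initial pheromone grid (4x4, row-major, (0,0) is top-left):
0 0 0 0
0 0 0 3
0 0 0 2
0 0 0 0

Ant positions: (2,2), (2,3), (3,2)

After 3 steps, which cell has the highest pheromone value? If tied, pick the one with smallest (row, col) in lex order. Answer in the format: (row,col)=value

Answer: (1,3)=8

Derivation:
Step 1: ant0:(2,2)->E->(2,3) | ant1:(2,3)->N->(1,3) | ant2:(3,2)->N->(2,2)
  grid max=4 at (1,3)
Step 2: ant0:(2,3)->N->(1,3) | ant1:(1,3)->S->(2,3) | ant2:(2,2)->E->(2,3)
  grid max=6 at (2,3)
Step 3: ant0:(1,3)->S->(2,3) | ant1:(2,3)->N->(1,3) | ant2:(2,3)->N->(1,3)
  grid max=8 at (1,3)
Final grid:
  0 0 0 0
  0 0 0 8
  0 0 0 7
  0 0 0 0
Max pheromone 8 at (1,3)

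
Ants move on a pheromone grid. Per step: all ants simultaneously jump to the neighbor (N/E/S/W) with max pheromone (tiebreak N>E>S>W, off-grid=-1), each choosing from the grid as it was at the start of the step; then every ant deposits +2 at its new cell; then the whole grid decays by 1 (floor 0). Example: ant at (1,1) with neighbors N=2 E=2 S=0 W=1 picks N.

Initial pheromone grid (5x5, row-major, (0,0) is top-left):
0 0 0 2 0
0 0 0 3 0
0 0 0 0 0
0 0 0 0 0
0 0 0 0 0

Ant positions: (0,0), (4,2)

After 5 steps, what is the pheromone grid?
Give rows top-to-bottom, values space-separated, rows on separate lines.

After step 1: ants at (0,1),(3,2)
  0 1 0 1 0
  0 0 0 2 0
  0 0 0 0 0
  0 0 1 0 0
  0 0 0 0 0
After step 2: ants at (0,2),(2,2)
  0 0 1 0 0
  0 0 0 1 0
  0 0 1 0 0
  0 0 0 0 0
  0 0 0 0 0
After step 3: ants at (0,3),(1,2)
  0 0 0 1 0
  0 0 1 0 0
  0 0 0 0 0
  0 0 0 0 0
  0 0 0 0 0
After step 4: ants at (0,4),(0,2)
  0 0 1 0 1
  0 0 0 0 0
  0 0 0 0 0
  0 0 0 0 0
  0 0 0 0 0
After step 5: ants at (1,4),(0,3)
  0 0 0 1 0
  0 0 0 0 1
  0 0 0 0 0
  0 0 0 0 0
  0 0 0 0 0

0 0 0 1 0
0 0 0 0 1
0 0 0 0 0
0 0 0 0 0
0 0 0 0 0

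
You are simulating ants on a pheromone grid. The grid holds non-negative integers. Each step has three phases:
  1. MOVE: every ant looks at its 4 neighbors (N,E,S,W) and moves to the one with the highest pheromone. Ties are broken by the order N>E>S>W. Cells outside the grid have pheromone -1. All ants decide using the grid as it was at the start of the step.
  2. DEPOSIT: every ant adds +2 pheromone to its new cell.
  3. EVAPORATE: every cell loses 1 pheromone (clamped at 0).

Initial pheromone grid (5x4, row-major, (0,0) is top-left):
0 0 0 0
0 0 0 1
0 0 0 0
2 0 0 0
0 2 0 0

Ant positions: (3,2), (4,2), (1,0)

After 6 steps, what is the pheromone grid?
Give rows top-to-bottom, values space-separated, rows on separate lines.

After step 1: ants at (2,2),(4,1),(0,0)
  1 0 0 0
  0 0 0 0
  0 0 1 0
  1 0 0 0
  0 3 0 0
After step 2: ants at (1,2),(3,1),(0,1)
  0 1 0 0
  0 0 1 0
  0 0 0 0
  0 1 0 0
  0 2 0 0
After step 3: ants at (0,2),(4,1),(0,2)
  0 0 3 0
  0 0 0 0
  0 0 0 0
  0 0 0 0
  0 3 0 0
After step 4: ants at (0,3),(3,1),(0,3)
  0 0 2 3
  0 0 0 0
  0 0 0 0
  0 1 0 0
  0 2 0 0
After step 5: ants at (0,2),(4,1),(0,2)
  0 0 5 2
  0 0 0 0
  0 0 0 0
  0 0 0 0
  0 3 0 0
After step 6: ants at (0,3),(3,1),(0,3)
  0 0 4 5
  0 0 0 0
  0 0 0 0
  0 1 0 0
  0 2 0 0

0 0 4 5
0 0 0 0
0 0 0 0
0 1 0 0
0 2 0 0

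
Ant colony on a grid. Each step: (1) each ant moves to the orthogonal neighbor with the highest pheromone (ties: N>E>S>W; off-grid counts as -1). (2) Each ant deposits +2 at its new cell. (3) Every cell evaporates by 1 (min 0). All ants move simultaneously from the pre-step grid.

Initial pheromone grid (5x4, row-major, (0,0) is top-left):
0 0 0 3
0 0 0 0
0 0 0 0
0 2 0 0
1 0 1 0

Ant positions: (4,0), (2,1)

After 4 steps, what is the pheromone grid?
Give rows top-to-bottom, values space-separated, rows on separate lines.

After step 1: ants at (3,0),(3,1)
  0 0 0 2
  0 0 0 0
  0 0 0 0
  1 3 0 0
  0 0 0 0
After step 2: ants at (3,1),(3,0)
  0 0 0 1
  0 0 0 0
  0 0 0 0
  2 4 0 0
  0 0 0 0
After step 3: ants at (3,0),(3,1)
  0 0 0 0
  0 0 0 0
  0 0 0 0
  3 5 0 0
  0 0 0 0
After step 4: ants at (3,1),(3,0)
  0 0 0 0
  0 0 0 0
  0 0 0 0
  4 6 0 0
  0 0 0 0

0 0 0 0
0 0 0 0
0 0 0 0
4 6 0 0
0 0 0 0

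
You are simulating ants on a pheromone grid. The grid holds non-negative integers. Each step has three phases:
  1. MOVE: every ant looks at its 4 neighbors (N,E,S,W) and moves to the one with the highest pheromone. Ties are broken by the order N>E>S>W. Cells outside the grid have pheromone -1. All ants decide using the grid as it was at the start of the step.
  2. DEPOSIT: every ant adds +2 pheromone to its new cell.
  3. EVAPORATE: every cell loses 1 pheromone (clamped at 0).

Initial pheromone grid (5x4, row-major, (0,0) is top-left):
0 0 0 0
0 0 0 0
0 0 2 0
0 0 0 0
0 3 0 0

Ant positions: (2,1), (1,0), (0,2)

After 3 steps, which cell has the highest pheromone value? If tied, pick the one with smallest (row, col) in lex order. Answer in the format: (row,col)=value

Answer: (2,2)=3

Derivation:
Step 1: ant0:(2,1)->E->(2,2) | ant1:(1,0)->N->(0,0) | ant2:(0,2)->E->(0,3)
  grid max=3 at (2,2)
Step 2: ant0:(2,2)->N->(1,2) | ant1:(0,0)->E->(0,1) | ant2:(0,3)->S->(1,3)
  grid max=2 at (2,2)
Step 3: ant0:(1,2)->S->(2,2) | ant1:(0,1)->E->(0,2) | ant2:(1,3)->W->(1,2)
  grid max=3 at (2,2)
Final grid:
  0 0 1 0
  0 0 2 0
  0 0 3 0
  0 0 0 0
  0 0 0 0
Max pheromone 3 at (2,2)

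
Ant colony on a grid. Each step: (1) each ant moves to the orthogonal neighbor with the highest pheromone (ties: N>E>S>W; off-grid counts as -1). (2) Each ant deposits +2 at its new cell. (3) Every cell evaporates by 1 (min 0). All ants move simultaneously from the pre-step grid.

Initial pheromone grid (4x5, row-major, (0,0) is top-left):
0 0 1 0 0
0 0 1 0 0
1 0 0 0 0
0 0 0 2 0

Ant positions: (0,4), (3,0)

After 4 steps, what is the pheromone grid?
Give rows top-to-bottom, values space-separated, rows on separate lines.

After step 1: ants at (1,4),(2,0)
  0 0 0 0 0
  0 0 0 0 1
  2 0 0 0 0
  0 0 0 1 0
After step 2: ants at (0,4),(1,0)
  0 0 0 0 1
  1 0 0 0 0
  1 0 0 0 0
  0 0 0 0 0
After step 3: ants at (1,4),(2,0)
  0 0 0 0 0
  0 0 0 0 1
  2 0 0 0 0
  0 0 0 0 0
After step 4: ants at (0,4),(1,0)
  0 0 0 0 1
  1 0 0 0 0
  1 0 0 0 0
  0 0 0 0 0

0 0 0 0 1
1 0 0 0 0
1 0 0 0 0
0 0 0 0 0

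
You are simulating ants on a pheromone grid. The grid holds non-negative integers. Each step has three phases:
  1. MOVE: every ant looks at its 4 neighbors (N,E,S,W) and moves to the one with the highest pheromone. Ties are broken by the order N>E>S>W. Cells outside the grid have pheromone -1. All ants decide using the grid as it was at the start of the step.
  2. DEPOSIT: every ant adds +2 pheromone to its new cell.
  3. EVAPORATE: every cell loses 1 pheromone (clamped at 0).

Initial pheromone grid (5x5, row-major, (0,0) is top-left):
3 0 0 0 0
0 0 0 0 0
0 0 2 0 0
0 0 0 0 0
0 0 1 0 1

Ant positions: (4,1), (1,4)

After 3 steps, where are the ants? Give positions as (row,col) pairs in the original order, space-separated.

Step 1: ant0:(4,1)->E->(4,2) | ant1:(1,4)->N->(0,4)
  grid max=2 at (0,0)
Step 2: ant0:(4,2)->N->(3,2) | ant1:(0,4)->S->(1,4)
  grid max=1 at (0,0)
Step 3: ant0:(3,2)->S->(4,2) | ant1:(1,4)->N->(0,4)
  grid max=2 at (4,2)

(4,2) (0,4)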